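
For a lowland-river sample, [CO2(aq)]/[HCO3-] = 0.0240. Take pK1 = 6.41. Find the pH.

From K1 = [H⁺][HCO3-]/[CO2(aq)]:  pH = pK1 − log₁₀([CO2(aq)]/[HCO3-])
log₁₀(0.0240) = -1.620
pH = 6.41 − (-1.620) = 8.03

pH = 8.03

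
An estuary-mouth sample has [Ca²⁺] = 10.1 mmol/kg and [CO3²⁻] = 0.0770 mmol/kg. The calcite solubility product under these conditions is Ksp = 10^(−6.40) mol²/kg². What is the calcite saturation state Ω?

Ω = 1.95

Ksp = 10^(−6.40) = 3.981×10^-7
Ω = [Ca²⁺][CO3²⁻]/Ksp = (10.1×10^-3)(0.0770×10^-3) / 3.981×10^-7 = 1.95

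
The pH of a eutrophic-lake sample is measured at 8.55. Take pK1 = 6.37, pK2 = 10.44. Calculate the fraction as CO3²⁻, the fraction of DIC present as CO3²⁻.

α₂ = 0.0126

α₂ = 1 / (1 + [H⁺]/K2 + [H⁺]²/(K1K2)) = 1 / (1 + 10^+1.89 + 10^-0.29)
   = 1 / (1 + 77.625 + 0.51286) = 1/79.138 = 0.01264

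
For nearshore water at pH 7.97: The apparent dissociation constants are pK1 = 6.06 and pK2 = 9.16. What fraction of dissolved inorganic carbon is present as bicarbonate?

α₁ = 1 / (1 + [H⁺]/K1 + K2/[H⁺]) = 1 / (1 + 10^-1.91 + 10^-1.19)
   = 1 / (1 + 0.012303 + 0.064565) = 1/1.0769 = 0.9286

α₁ = 0.929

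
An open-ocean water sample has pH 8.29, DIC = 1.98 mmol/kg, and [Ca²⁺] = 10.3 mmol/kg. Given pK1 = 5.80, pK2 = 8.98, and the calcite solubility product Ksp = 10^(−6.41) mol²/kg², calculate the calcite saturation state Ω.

α₂ = 1 / (1 + [H⁺]/K2 + [H⁺]²/(K1K2)) = 1 / (1 + 10^+0.69 + 10^-1.80)
   = 1 / (1 + 4.8978 + 0.015849) = 1/5.9136 = 0.1691
[CO3²⁻] = α₂ × DIC = 0.1691 × 1.98 = 0.3348 mmol/kg
Ksp = 10^(−6.41) = 3.890×10^-7
Ω = [Ca²⁺][CO3²⁻]/Ksp = (10.3×10^-3)(3.348×10^-4) / 3.890×10^-7 = 8.86

Ω = 8.86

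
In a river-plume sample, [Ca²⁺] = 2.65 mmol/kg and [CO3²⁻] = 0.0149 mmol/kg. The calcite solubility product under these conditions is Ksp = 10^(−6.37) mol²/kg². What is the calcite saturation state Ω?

Ksp = 10^(−6.37) = 4.266×10^-7
Ω = [Ca²⁺][CO3²⁻]/Ksp = (2.65×10^-3)(0.0149×10^-3) / 4.266×10^-7 = 0.0926

Ω = 0.0926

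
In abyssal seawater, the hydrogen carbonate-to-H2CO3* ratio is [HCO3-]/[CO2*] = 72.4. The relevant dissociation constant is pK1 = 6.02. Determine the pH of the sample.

pH = 7.88

From K1 = [H⁺][HCO3-]/[CO2*]:  pH = pK1 + log₁₀([HCO3-]/[CO2*])
log₁₀(72.4) = +1.860
pH = 6.02 + (+1.860) = 7.88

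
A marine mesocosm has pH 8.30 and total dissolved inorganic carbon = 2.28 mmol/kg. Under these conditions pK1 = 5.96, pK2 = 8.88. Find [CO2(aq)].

α₀ = 1 / (1 + K1/[H⁺] + K1K2/[H⁺]²) = 1 / (1 + 10^+2.34 + 10^+1.76)
   = 1 / (1 + 218.78 + 57.544) = 1/277.32 = 0.003606
[CO2*] = α₀ × DIC = 0.003606 × 2.28 = 0.00822 mmol/kg = 8.22 μmol/kg

[CO2*] = 8.22 μmol/kg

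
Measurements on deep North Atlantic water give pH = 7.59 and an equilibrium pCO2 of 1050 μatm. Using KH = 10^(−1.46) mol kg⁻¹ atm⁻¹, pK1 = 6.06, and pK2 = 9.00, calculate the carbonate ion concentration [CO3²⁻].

[CO3²⁻] = 0.0480 mmol/kg

[CO2*] = KH · pCO2 = 10^(−1.46) × 1050×10^-6 = 3.641×10^-5 mol/kg
α₀ = 1/(1 + K1/[H⁺] + K1K2/[H⁺]²) = 1/(1 + 10^+1.53 + 10^+0.12) = 0.02762
DIC = [CO2*]/α₀ = 3.641×10^-5 / 0.02762 = 1.318 mmol/kg
[CO3²⁻] = α₂·DIC; α₂ = 0.03641, so [CO3²⁻] = 0.03641 × 1.318 = 0.0480 mmol/kg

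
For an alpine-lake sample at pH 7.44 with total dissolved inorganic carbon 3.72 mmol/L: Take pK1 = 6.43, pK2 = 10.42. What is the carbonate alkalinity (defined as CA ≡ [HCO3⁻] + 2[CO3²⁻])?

CA = 3.39 mmol/L

CA = [HCO3⁻] + 2[CO3²⁻] = (α₁ + 2α₂)·DIC
At pH 7.44: [H⁺]/K1 = 10^-1.01 = 0.097724, K2/[H⁺] = 10^-2.98 = 0.0010471
α₁ = 1/(1 + 0.097724 + 0.0010471) = 1/1.0988 = 0.9101; α₂ = α₁·K2/[H⁺] = 0.0009530
α₁ + 2α₂ = 0.9120
CA = 0.9120 × 3.72 = 3.39 mmol/L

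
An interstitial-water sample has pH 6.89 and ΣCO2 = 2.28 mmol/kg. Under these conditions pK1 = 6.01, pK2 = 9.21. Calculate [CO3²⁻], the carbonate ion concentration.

α₂ = 1 / (1 + [H⁺]/K2 + [H⁺]²/(K1K2)) = 1 / (1 + 10^+2.32 + 10^+1.44)
   = 1 / (1 + 208.93 + 27.542) = 1/237.47 = 0.004211
[CO3²⁻] = α₂ × DIC = 0.004211 × 2.28 = 0.00960 mmol/kg = 9.60 μmol/kg

[CO3²⁻] = 9.60 μmol/kg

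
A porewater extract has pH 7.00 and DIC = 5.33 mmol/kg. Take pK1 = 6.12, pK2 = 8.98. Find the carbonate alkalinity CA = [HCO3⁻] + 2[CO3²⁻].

CA = [HCO3⁻] + 2[CO3²⁻] = (α₁ + 2α₂)·DIC
At pH 7.00: [H⁺]/K1 = 10^-0.88 = 0.13183, K2/[H⁺] = 10^-1.98 = 0.010471
α₁ = 1/(1 + 0.13183 + 0.010471) = 1/1.1423 = 0.8754; α₂ = α₁·K2/[H⁺] = 0.009167
α₁ + 2α₂ = 0.8938
CA = 0.8938 × 5.33 = 4.76 mmol/kg

CA = 4.76 mmol/kg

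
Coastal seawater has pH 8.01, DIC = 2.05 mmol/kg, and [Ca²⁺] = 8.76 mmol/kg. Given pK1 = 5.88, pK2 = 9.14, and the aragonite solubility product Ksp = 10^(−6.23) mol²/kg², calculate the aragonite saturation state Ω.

α₂ = 1 / (1 + [H⁺]/K2 + [H⁺]²/(K1K2)) = 1 / (1 + 10^+1.13 + 10^-1.00)
   = 1 / (1 + 13.490 + 0.10000) = 1/14.590 = 0.06854
[CO3²⁻] = α₂ × DIC = 0.06854 × 2.05 = 0.1405 mmol/kg
Ksp = 10^(−6.23) = 5.888×10^-7
Ω = [Ca²⁺][CO3²⁻]/Ksp = (8.76×10^-3)(1.405×10^-4) / 5.888×10^-7 = 2.09

Ω = 2.09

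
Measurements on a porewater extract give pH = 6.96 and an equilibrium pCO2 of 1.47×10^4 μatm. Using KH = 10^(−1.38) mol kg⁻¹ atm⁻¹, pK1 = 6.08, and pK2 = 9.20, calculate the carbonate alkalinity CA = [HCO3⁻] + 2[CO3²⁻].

CA = 4.70 mmol/kg

[CO2*] = KH · pCO2 = 10^(−1.38) × 1.47×10^4×10^-6 = 6.128×10^-4 mol/kg
α₀ = 1/(1 + K1/[H⁺] + K1K2/[H⁺]²) = 1/(1 + 10^+0.88 + 10^-1.36) = 0.1159
DIC = [CO2*]/α₀ = 6.128×10^-4 / 0.1159 = 5.288 mmol/kg
CA = (α₁ + 2α₂)·DIC = (0.8791 + 2×0.005058) × 5.288 = 4.70 mmol/kg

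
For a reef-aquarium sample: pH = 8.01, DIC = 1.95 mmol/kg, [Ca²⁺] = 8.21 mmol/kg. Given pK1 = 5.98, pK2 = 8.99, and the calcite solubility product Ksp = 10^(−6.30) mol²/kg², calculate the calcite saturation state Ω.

α₂ = 1 / (1 + [H⁺]/K2 + [H⁺]²/(K1K2)) = 1 / (1 + 10^+0.98 + 10^-1.05)
   = 1 / (1 + 9.5499 + 0.089125) = 1/10.639 = 0.09399
[CO3²⁻] = α₂ × DIC = 0.09399 × 1.95 = 0.1833 mmol/kg
Ksp = 10^(−6.30) = 5.012×10^-7
Ω = [Ca²⁺][CO3²⁻]/Ksp = (8.21×10^-3)(1.833×10^-4) / 5.012×10^-7 = 3.00

Ω = 3.00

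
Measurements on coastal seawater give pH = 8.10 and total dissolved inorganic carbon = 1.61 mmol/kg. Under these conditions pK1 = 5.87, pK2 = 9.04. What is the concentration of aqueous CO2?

[CO2*] = 8.46 μmol/kg

α₀ = 1 / (1 + K1/[H⁺] + K1K2/[H⁺]²) = 1 / (1 + 10^+2.23 + 10^+1.29)
   = 1 / (1 + 169.82 + 19.498) = 1/190.32 = 0.005254
[CO2*] = α₀ × DIC = 0.005254 × 1.61 = 0.00846 mmol/kg = 8.46 μmol/kg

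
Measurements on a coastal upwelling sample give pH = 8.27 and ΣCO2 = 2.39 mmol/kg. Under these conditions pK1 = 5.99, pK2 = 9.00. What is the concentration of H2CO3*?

α₀ = 1 / (1 + K1/[H⁺] + K1K2/[H⁺]²) = 1 / (1 + 10^+2.28 + 10^+1.55)
   = 1 / (1 + 190.55 + 35.481) = 1/227.03 = 0.004405
[CO2*] = α₀ × DIC = 0.004405 × 2.39 = 0.0105 mmol/kg = 10.5 μmol/kg

[CO2*] = 10.5 μmol/kg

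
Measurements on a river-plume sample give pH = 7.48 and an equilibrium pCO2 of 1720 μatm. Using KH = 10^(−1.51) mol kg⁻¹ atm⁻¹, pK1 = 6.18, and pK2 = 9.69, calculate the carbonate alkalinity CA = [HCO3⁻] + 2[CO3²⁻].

[CO2*] = KH · pCO2 = 10^(−1.51) × 1720×10^-6 = 5.315×10^-5 mol/kg
α₀ = 1/(1 + K1/[H⁺] + K1K2/[H⁺]²) = 1/(1 + 10^+1.30 + 10^-0.91) = 0.04745
DIC = [CO2*]/α₀ = 5.315×10^-5 / 0.04745 = 1.120 mmol/kg
CA = (α₁ + 2α₂)·DIC = (0.9467 + 2×0.005837) × 1.120 = 1.07 mmol/kg

CA = 1.07 mmol/kg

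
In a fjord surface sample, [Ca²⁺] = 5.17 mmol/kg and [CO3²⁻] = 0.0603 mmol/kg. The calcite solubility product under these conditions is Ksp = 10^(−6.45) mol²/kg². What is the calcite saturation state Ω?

Ω = 0.879

Ksp = 10^(−6.45) = 3.548×10^-7
Ω = [Ca²⁺][CO3²⁻]/Ksp = (5.17×10^-3)(0.0603×10^-3) / 3.548×10^-7 = 0.879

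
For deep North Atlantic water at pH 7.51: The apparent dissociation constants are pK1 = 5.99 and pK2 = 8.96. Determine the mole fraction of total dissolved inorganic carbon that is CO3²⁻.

α₂ = 0.0333

α₂ = 1 / (1 + [H⁺]/K2 + [H⁺]²/(K1K2)) = 1 / (1 + 10^+1.45 + 10^-0.07)
   = 1 / (1 + 28.184 + 0.85114) = 1/30.035 = 0.03329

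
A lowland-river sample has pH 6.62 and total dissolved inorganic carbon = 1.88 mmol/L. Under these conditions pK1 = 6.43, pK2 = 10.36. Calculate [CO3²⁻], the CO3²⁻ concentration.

α₂ = 1 / (1 + [H⁺]/K2 + [H⁺]²/(K1K2)) = 1 / (1 + 10^+3.74 + 10^+3.55)
   = 1 / (1 + 5495.4 + 3548.1) = 1/9044.5 = 0.0001106
[CO3²⁻] = α₂ × DIC = 0.0001106 × 1.88 = 0.000208 mmol/L = 0.208 μmol/L

[CO3²⁻] = 0.208 μmol/L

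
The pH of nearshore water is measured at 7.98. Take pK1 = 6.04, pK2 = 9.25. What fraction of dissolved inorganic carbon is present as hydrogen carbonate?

α₁ = 0.939

α₁ = 1 / (1 + [H⁺]/K1 + K2/[H⁺]) = 1 / (1 + 10^-1.94 + 10^-1.27)
   = 1 / (1 + 0.011482 + 0.053703) = 1/1.0652 = 0.9388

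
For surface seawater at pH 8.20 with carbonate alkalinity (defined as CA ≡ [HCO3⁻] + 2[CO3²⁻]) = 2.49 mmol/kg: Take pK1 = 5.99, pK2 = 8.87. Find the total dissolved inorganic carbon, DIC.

CA = [HCO3⁻] + 2[CO3²⁻] = (α₁ + 2α₂)·DIC
At pH 8.20: [H⁺]/K1 = 10^-2.21 = 0.0061660, K2/[H⁺] = 10^-0.67 = 0.21380
α₁ = 1/(1 + 0.0061660 + 0.21380) = 1/1.2200 = 0.8197; α₂ = α₁·K2/[H⁺] = 0.1752
α₁ + 2α₂ = 1.1702
DIC = CA / (α₁ + 2α₂) = 2.49 / 1.1702 = 2.13 mmol/kg

DIC = 2.13 mmol/kg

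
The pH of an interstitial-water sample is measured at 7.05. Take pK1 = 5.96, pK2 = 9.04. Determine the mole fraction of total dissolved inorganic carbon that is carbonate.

α₂ = 0.00937

α₂ = 1 / (1 + [H⁺]/K2 + [H⁺]²/(K1K2)) = 1 / (1 + 10^+1.99 + 10^+0.90)
   = 1 / (1 + 97.724 + 7.9433) = 1/106.67 = 0.009375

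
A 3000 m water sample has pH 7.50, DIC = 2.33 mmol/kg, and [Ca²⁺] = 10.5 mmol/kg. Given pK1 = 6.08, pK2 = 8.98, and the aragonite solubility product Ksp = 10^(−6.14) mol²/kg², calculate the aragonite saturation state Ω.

Ω = 1.04

α₂ = 1 / (1 + [H⁺]/K2 + [H⁺]²/(K1K2)) = 1 / (1 + 10^+1.48 + 10^+0.06)
   = 1 / (1 + 30.200 + 1.1482) = 1/32.348 = 0.03091
[CO3²⁻] = α₂ × DIC = 0.03091 × 2.33 = 0.07203 mmol/kg
Ksp = 10^(−6.14) = 7.244×10^-7
Ω = [Ca²⁺][CO3²⁻]/Ksp = (10.5×10^-3)(7.203×10^-5) / 7.244×10^-7 = 1.04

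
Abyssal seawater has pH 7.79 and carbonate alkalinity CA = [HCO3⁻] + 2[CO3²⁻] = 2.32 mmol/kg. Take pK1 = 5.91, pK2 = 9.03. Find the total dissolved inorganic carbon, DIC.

CA = [HCO3⁻] + 2[CO3²⁻] = (α₁ + 2α₂)·DIC
At pH 7.79: [H⁺]/K1 = 10^-1.88 = 0.013183, K2/[H⁺] = 10^-1.24 = 0.057544
α₁ = 1/(1 + 0.013183 + 0.057544) = 1/1.0707 = 0.9339; α₂ = α₁·K2/[H⁺] = 0.05374
α₁ + 2α₂ = 1.0414
DIC = CA / (α₁ + 2α₂) = 2.32 / 1.0414 = 2.23 mmol/kg

DIC = 2.23 mmol/kg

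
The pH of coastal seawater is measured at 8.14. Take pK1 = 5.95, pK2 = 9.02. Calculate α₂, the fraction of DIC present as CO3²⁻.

α₂ = 1 / (1 + [H⁺]/K2 + [H⁺]²/(K1K2)) = 1 / (1 + 10^+0.88 + 10^-1.31)
   = 1 / (1 + 7.5858 + 0.048978) = 1/8.6348 = 0.1158

α₂ = 0.116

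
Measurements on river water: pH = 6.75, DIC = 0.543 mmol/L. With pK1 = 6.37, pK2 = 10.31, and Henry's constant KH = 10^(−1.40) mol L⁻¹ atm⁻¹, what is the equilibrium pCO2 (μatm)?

α₀ = 1 / (1 + K1/[H⁺] + K1K2/[H⁺]²) = 1 / (1 + 10^+0.38 + 10^-3.18)
   = 1 / (1 + 2.3988 + 0.00066069) = 1/3.3995 = 0.2942
[CO2*] = α₀ × DIC = 0.2942 × 0.543 = 0.1597 mmol/L
pCO2 = [CO2*]/KH = 1.597×10^-4 / 3.981×10^-2 = 4010 μatm

pCO2 = 4010 μatm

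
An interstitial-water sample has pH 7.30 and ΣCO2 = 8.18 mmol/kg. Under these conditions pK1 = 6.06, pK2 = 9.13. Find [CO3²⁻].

[CO3²⁻] = 0.113 mmol/kg

α₂ = 1 / (1 + [H⁺]/K2 + [H⁺]²/(K1K2)) = 1 / (1 + 10^+1.83 + 10^+0.59)
   = 1 / (1 + 67.608 + 3.8905) = 1/72.499 = 0.01379
[CO3²⁻] = α₂ × DIC = 0.01379 × 8.18 = 0.113 mmol/kg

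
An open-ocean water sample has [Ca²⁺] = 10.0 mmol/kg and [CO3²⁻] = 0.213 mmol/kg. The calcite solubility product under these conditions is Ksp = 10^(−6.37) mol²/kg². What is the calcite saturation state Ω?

Ksp = 10^(−6.37) = 4.266×10^-7
Ω = [Ca²⁺][CO3²⁻]/Ksp = (10.0×10^-3)(0.213×10^-3) / 4.266×10^-7 = 4.99

Ω = 4.99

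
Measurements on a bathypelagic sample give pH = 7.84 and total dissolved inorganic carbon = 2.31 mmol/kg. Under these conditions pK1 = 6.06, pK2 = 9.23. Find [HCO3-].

α₁ = 1 / (1 + [H⁺]/K1 + K2/[H⁺]) = 1 / (1 + 10^-1.78 + 10^-1.39)
   = 1 / (1 + 0.016596 + 0.040738) = 1/1.0573 = 0.9458
[HCO3⁻] = α₁ × DIC = 0.9458 × 2.31 = 2.18 mmol/kg

[HCO3⁻] = 2.18 mmol/kg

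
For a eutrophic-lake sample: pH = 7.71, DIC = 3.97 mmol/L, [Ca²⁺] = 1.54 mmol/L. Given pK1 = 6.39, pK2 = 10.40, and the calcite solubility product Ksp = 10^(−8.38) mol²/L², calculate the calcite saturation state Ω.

α₂ = 1 / (1 + [H⁺]/K2 + [H⁺]²/(K1K2)) = 1 / (1 + 10^+2.69 + 10^+1.37)
   = 1 / (1 + 489.78 + 23.442) = 1/514.22 = 0.001945
[CO3²⁻] = α₂ × DIC = 0.001945 × 3.97 = 0.007720 mmol/L = 7.720 μmol/L
Ksp = 10^(−8.38) = 4.169×10^-9
Ω = [Ca²⁺][CO3²⁻]/Ksp = (1.54×10^-3)(7.720×10^-6) / 4.169×10^-9 = 2.85

Ω = 2.85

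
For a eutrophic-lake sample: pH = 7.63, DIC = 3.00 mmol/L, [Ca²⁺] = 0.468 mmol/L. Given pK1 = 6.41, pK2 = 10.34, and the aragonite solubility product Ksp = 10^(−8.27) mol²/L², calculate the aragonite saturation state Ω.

α₂ = 1 / (1 + [H⁺]/K2 + [H⁺]²/(K1K2)) = 1 / (1 + 10^+2.71 + 10^+1.49)
   = 1 / (1 + 512.86 + 30.903) = 1/544.76 = 0.001836
[CO3²⁻] = α₂ × DIC = 0.001836 × 3.00 = 0.005507 mmol/L = 5.507 μmol/L
Ksp = 10^(−8.27) = 5.370×10^-9
Ω = [Ca²⁺][CO3²⁻]/Ksp = (0.468×10^-3)(5.507×10^-6) / 5.370×10^-9 = 0.480

Ω = 0.480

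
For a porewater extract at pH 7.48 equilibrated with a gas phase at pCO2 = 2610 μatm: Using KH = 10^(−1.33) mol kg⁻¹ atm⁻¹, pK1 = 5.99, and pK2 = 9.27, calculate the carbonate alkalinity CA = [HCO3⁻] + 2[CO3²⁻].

[CO2*] = KH · pCO2 = 10^(−1.33) × 2610×10^-6 = 1.221×10^-4 mol/kg
α₀ = 1/(1 + K1/[H⁺] + K1K2/[H⁺]²) = 1/(1 + 10^+1.49 + 10^-0.30) = 0.03086
DIC = [CO2*]/α₀ = 1.221×10^-4 / 0.03086 = 3.956 mmol/kg
CA = (α₁ + 2α₂)·DIC = (0.9537 + 2×0.01547) × 3.956 = 3.89 mmol/kg

CA = 3.89 mmol/kg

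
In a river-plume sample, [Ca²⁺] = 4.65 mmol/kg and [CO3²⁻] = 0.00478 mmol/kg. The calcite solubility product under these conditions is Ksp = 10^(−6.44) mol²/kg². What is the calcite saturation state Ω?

Ksp = 10^(−6.44) = 3.631×10^-7
Ω = [Ca²⁺][CO3²⁻]/Ksp = (4.65×10^-3)(0.00478×10^-3) / 3.631×10^-7 = 0.0612

Ω = 0.0612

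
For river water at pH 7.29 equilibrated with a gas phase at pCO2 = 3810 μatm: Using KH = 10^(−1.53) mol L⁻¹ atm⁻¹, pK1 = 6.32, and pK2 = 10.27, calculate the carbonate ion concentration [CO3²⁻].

[CO3²⁻] = 1.10 μmol/L

[CO2*] = KH · pCO2 = 10^(−1.53) × 3810×10^-6 = 1.124×10^-4 mol/L
α₀ = 1/(1 + K1/[H⁺] + K1K2/[H⁺]²) = 1/(1 + 10^+0.97 + 10^-2.01) = 0.09669
DIC = [CO2*]/α₀ = 1.124×10^-4 / 0.09669 = 1.163 mmol/L
[CO3²⁻] = α₂·DIC; α₂ = 0.0009449, so [CO3²⁻] = 0.0009449 × 1.163 = 0.00110 mmol/L = 1.10 μmol/L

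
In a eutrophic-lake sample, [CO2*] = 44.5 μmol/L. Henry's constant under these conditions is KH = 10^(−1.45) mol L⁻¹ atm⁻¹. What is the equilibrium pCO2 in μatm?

pCO2 = 1250 μatm

KH = 10^(−1.45) = 3.548×10^-2 mol L⁻¹ atm⁻¹
pCO2 = [CO2*]/KH = 44.5×10^-6 / 3.548×10^-2 = 1.25×10^-3 atm = 1250 μatm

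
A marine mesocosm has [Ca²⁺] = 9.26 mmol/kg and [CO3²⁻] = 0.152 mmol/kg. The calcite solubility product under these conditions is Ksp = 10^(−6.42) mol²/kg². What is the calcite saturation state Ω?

Ksp = 10^(−6.42) = 3.802×10^-7
Ω = [Ca²⁺][CO3²⁻]/Ksp = (9.26×10^-3)(0.152×10^-3) / 3.802×10^-7 = 3.70

Ω = 3.70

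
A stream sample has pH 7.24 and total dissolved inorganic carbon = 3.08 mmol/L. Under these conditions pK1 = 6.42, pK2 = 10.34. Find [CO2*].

α₀ = 1 / (1 + K1/[H⁺] + K1K2/[H⁺]²) = 1 / (1 + 10^+0.82 + 10^-2.28)
   = 1 / (1 + 6.6069 + 0.0052481) = 1/7.6122 = 0.1314
[CO2*] = α₀ × DIC = 0.1314 × 3.08 = 0.405 mmol/L

[CO2*] = 0.405 mmol/L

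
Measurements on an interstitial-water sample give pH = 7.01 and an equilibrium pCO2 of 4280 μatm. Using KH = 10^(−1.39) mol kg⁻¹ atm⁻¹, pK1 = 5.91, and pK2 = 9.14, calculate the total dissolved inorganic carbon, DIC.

[CO2*] = KH · pCO2 = 10^(−1.39) × 4280×10^-6 = 1.744×10^-4 mol/kg
α₀ = 1/(1 + K1/[H⁺] + K1K2/[H⁺]²) = 1/(1 + 10^+1.10 + 10^-1.03) = 0.07309
DIC = [CO2*]/α₀ = 1.744×10^-4 / 0.07309 = 2.39 mmol/kg

DIC = 2.39 mmol/kg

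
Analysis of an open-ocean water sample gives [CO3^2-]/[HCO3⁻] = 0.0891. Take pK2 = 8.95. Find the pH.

pH = 7.90

From K2 = [H⁺][CO3^2-]/[HCO3⁻]:  pH = pK2 + log₁₀([CO3^2-]/[HCO3⁻])
log₁₀(0.0891) = -1.050
pH = 8.95 + (-1.050) = 7.90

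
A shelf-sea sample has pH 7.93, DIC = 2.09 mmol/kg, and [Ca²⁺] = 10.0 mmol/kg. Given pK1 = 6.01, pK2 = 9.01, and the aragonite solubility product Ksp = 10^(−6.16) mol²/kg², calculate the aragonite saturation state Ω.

α₂ = 1 / (1 + [H⁺]/K2 + [H⁺]²/(K1K2)) = 1 / (1 + 10^+1.08 + 10^-0.84)
   = 1 / (1 + 12.023 + 0.14454) = 1/13.167 = 0.07595
[CO3²⁻] = α₂ × DIC = 0.07595 × 2.09 = 0.1587 mmol/kg
Ksp = 10^(−6.16) = 6.918×10^-7
Ω = [Ca²⁺][CO3²⁻]/Ksp = (10.0×10^-3)(1.587×10^-4) / 6.918×10^-7 = 2.29

Ω = 2.29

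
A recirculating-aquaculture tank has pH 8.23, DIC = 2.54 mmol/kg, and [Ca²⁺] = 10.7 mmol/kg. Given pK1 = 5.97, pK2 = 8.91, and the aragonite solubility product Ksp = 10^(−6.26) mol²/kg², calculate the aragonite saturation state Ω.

α₂ = 1 / (1 + [H⁺]/K2 + [H⁺]²/(K1K2)) = 1 / (1 + 10^+0.68 + 10^-1.58)
   = 1 / (1 + 4.7863 + 0.026303) = 1/5.8126 = 0.1720
[CO3²⁻] = α₂ × DIC = 0.1720 × 2.54 = 0.4370 mmol/kg
Ksp = 10^(−6.26) = 5.495×10^-7
Ω = [Ca²⁺][CO3²⁻]/Ksp = (10.7×10^-3)(4.370×10^-4) / 5.495×10^-7 = 8.51

Ω = 8.51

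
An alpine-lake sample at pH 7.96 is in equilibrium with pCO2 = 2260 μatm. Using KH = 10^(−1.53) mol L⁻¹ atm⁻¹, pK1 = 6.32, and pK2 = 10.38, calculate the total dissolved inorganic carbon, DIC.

[CO2*] = KH · pCO2 = 10^(−1.53) × 2260×10^-6 = 6.670×10^-5 mol/L
α₀ = 1/(1 + K1/[H⁺] + K1K2/[H⁺]²) = 1/(1 + 10^+1.64 + 10^-0.78) = 0.02231
DIC = [CO2*]/α₀ = 6.670×10^-5 / 0.02231 = 2.99 mmol/L

DIC = 2.99 mmol/L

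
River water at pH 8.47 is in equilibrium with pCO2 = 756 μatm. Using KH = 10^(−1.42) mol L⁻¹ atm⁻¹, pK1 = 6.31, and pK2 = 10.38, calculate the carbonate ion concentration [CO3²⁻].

[CO3²⁻] = 0.0511 mmol/L

[CO2*] = KH · pCO2 = 10^(−1.42) × 756×10^-6 = 2.874×10^-5 mol/L
α₀ = 1/(1 + K1/[H⁺] + K1K2/[H⁺]²) = 1/(1 + 10^+2.16 + 10^+0.25) = 0.006788
DIC = [CO2*]/α₀ = 2.874×10^-5 / 0.006788 = 4.234 mmol/L
[CO3²⁻] = α₂·DIC; α₂ = 0.01207, so [CO3²⁻] = 0.01207 × 4.234 = 0.0511 mmol/L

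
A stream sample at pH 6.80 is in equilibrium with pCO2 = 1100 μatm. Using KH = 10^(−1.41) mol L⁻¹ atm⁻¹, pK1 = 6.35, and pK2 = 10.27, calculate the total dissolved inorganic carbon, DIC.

DIC = 0.163 mmol/L

[CO2*] = KH · pCO2 = 10^(−1.41) × 1100×10^-6 = 4.279×10^-5 mol/L
α₀ = 1/(1 + K1/[H⁺] + K1K2/[H⁺]²) = 1/(1 + 10^+0.45 + 10^-3.02) = 0.2618
DIC = [CO2*]/α₀ = 4.279×10^-5 / 0.2618 = 0.163 mmol/L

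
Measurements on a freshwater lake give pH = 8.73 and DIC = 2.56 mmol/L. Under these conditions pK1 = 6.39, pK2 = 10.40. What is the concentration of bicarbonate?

α₁ = 1 / (1 + [H⁺]/K1 + K2/[H⁺]) = 1 / (1 + 10^-2.34 + 10^-1.67)
   = 1 / (1 + 0.0045709 + 0.021380) = 1/1.0260 = 0.9747
[HCO3⁻] = α₁ × DIC = 0.9747 × 2.56 = 2.50 mmol/L

[HCO3⁻] = 2.50 mmol/L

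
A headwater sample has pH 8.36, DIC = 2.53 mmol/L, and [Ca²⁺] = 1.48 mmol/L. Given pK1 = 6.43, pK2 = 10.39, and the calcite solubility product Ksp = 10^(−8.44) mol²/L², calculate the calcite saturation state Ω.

Ω = 9.43

α₂ = 1 / (1 + [H⁺]/K2 + [H⁺]²/(K1K2)) = 1 / (1 + 10^+2.03 + 10^+0.10)
   = 1 / (1 + 107.15 + 1.2589) = 1/109.41 = 0.009140
[CO3²⁻] = α₂ × DIC = 0.009140 × 2.53 = 0.02312 mmol/L
Ksp = 10^(−8.44) = 3.631×10^-9
Ω = [Ca²⁺][CO3²⁻]/Ksp = (1.48×10^-3)(2.312×10^-5) / 3.631×10^-9 = 9.43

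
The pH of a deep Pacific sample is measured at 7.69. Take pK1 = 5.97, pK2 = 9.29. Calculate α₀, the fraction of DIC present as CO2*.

α₀ = 1 / (1 + K1/[H⁺] + K1K2/[H⁺]²) = 1 / (1 + 10^+1.72 + 10^+0.12)
   = 1 / (1 + 52.481 + 1.3183) = 1/54.799 = 0.01825

α₀ = 0.0182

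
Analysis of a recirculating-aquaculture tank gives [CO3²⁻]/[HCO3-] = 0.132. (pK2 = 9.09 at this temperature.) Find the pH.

pH = 8.21

From K2 = [H⁺][CO3²⁻]/[HCO3-]:  pH = pK2 + log₁₀([CO3²⁻]/[HCO3-])
log₁₀(0.132) = -0.879
pH = 9.09 + (-0.879) = 8.21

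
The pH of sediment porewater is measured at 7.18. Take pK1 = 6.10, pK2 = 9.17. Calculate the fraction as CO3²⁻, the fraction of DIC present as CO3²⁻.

α₂ = 0.00936

α₂ = 1 / (1 + [H⁺]/K2 + [H⁺]²/(K1K2)) = 1 / (1 + 10^+1.99 + 10^+0.91)
   = 1 / (1 + 97.724 + 8.1283) = 1/106.85 = 0.009359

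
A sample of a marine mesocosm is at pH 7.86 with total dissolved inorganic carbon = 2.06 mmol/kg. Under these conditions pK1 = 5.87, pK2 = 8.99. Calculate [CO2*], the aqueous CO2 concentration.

α₀ = 1 / (1 + K1/[H⁺] + K1K2/[H⁺]²) = 1 / (1 + 10^+1.99 + 10^+0.86)
   = 1 / (1 + 97.724 + 7.2444) = 1/105.97 = 0.009437
[CO2*] = α₀ × DIC = 0.009437 × 2.06 = 0.0194 mmol/kg = 19.4 μmol/kg

[CO2*] = 19.4 μmol/kg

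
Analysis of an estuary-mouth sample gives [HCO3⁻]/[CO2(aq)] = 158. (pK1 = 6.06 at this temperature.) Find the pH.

pH = 8.26

From K1 = [H⁺][HCO3⁻]/[CO2(aq)]:  pH = pK1 + log₁₀([HCO3⁻]/[CO2(aq)])
log₁₀(158) = +2.199
pH = 6.06 + (+2.199) = 8.26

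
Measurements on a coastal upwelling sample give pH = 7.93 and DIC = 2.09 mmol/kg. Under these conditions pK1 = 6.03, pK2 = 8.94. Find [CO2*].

α₀ = 1 / (1 + K1/[H⁺] + K1K2/[H⁺]²) = 1 / (1 + 10^+1.90 + 10^+0.89)
   = 1 / (1 + 79.433 + 7.7625) = 1/88.195 = 0.01134
[CO2*] = α₀ × DIC = 0.01134 × 2.09 = 0.0237 mmol/kg

[CO2*] = 0.0237 mmol/kg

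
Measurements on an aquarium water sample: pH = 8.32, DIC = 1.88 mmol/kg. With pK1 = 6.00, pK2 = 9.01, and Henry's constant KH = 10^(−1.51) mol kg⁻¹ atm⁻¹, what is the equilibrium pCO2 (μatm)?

pCO2 = 241 μatm

α₀ = 1 / (1 + K1/[H⁺] + K1K2/[H⁺]²) = 1 / (1 + 10^+2.32 + 10^+1.63)
   = 1 / (1 + 208.93 + 42.658) = 1/252.59 = 0.003959
[CO2*] = α₀ × DIC = 0.003959 × 1.88 = 0.007443 mmol/kg = 7.443 μmol/kg
pCO2 = [CO2*]/KH = 7.443×10^-6 / 3.090×10^-2 = 241 μatm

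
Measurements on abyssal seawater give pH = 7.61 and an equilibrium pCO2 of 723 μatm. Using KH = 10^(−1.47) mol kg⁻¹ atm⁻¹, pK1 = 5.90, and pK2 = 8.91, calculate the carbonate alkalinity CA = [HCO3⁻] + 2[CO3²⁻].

[CO2*] = KH · pCO2 = 10^(−1.47) × 723×10^-6 = 2.450×10^-5 mol/kg
α₀ = 1/(1 + K1/[H⁺] + K1K2/[H⁺]²) = 1/(1 + 10^+1.71 + 10^+0.41) = 0.01823
DIC = [CO2*]/α₀ = 2.450×10^-5 / 0.01823 = 1.344 mmol/kg
CA = (α₁ + 2α₂)·DIC = (0.9349 + 2×0.04686) × 1.344 = 1.38 mmol/kg

CA = 1.38 mmol/kg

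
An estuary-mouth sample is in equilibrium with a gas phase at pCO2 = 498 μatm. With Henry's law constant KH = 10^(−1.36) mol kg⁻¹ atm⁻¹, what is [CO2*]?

[CO2*] = 21.7 μmol/kg

KH = 10^(−1.36) = 4.365×10^-2 mol kg⁻¹ atm⁻¹
[CO2*] = KH · pCO2 = 4.365×10^-2 × 498×10^-6 atm = 2.17×10^-5 mol/kg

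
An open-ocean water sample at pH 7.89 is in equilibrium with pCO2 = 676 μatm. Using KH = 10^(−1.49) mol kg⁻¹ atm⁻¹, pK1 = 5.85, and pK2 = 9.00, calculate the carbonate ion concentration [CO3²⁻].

[CO3²⁻] = 0.186 mmol/kg

[CO2*] = KH · pCO2 = 10^(−1.49) × 676×10^-6 = 2.187×10^-5 mol/kg
α₀ = 1/(1 + K1/[H⁺] + K1K2/[H⁺]²) = 1/(1 + 10^+2.04 + 10^+0.93) = 0.008392
DIC = [CO2*]/α₀ = 2.187×10^-5 / 0.008392 = 2.607 mmol/kg
[CO3²⁻] = α₂·DIC; α₂ = 0.07143, so [CO3²⁻] = 0.07143 × 2.607 = 0.186 mmol/kg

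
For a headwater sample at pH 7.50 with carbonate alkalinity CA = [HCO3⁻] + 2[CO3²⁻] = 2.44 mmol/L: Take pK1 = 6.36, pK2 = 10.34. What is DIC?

CA = [HCO3⁻] + 2[CO3²⁻] = (α₁ + 2α₂)·DIC
At pH 7.50: [H⁺]/K1 = 10^-1.14 = 0.072444, K2/[H⁺] = 10^-2.84 = 0.0014454
α₁ = 1/(1 + 0.072444 + 0.0014454) = 1/1.0739 = 0.9312; α₂ = α₁·K2/[H⁺] = 0.001346
α₁ + 2α₂ = 0.9339
DIC = CA / (α₁ + 2α₂) = 2.44 / 0.9339 = 2.61 mmol/L

DIC = 2.61 mmol/L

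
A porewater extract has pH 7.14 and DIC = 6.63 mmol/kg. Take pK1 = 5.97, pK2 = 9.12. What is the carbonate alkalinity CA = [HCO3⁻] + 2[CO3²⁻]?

CA = 6.28 mmol/kg

CA = [HCO3⁻] + 2[CO3²⁻] = (α₁ + 2α₂)·DIC
At pH 7.14: [H⁺]/K1 = 10^-1.17 = 0.067608, K2/[H⁺] = 10^-1.98 = 0.010471
α₁ = 1/(1 + 0.067608 + 0.010471) = 1/1.0781 = 0.9276; α₂ = α₁·K2/[H⁺] = 0.009713
α₁ + 2α₂ = 0.9470
CA = 0.9470 × 6.63 = 6.28 mmol/kg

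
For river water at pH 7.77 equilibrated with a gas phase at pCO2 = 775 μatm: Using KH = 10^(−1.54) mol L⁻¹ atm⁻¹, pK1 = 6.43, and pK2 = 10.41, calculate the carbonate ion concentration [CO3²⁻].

[CO3²⁻] = 1.12 μmol/L

[CO2*] = KH · pCO2 = 10^(−1.54) × 775×10^-6 = 2.235×10^-5 mol/L
α₀ = 1/(1 + K1/[H⁺] + K1K2/[H⁺]²) = 1/(1 + 10^+1.34 + 10^-1.30) = 0.04362
DIC = [CO2*]/α₀ = 2.235×10^-5 / 0.04362 = 0.5125 mmol/L
[CO3²⁻] = α₂·DIC; α₂ = 0.002186, so [CO3²⁻] = 0.002186 × 0.5125 = 0.00112 mmol/L = 1.12 μmol/L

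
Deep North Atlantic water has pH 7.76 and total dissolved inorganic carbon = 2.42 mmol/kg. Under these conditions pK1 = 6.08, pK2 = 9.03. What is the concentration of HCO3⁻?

α₁ = 1 / (1 + [H⁺]/K1 + K2/[H⁺]) = 1 / (1 + 10^-1.68 + 10^-1.27)
   = 1 / (1 + 0.020893 + 0.053703) = 1/1.0746 = 0.9306
[HCO3⁻] = α₁ × DIC = 0.9306 × 2.42 = 2.25 mmol/kg

[HCO3⁻] = 2.25 mmol/kg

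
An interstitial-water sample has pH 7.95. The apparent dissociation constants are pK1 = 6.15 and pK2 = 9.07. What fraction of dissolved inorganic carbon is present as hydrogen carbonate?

α₁ = 1 / (1 + [H⁺]/K1 + K2/[H⁺]) = 1 / (1 + 10^-1.80 + 10^-1.12)
   = 1 / (1 + 0.015849 + 0.075858) = 1/1.0917 = 0.9160

α₁ = 0.916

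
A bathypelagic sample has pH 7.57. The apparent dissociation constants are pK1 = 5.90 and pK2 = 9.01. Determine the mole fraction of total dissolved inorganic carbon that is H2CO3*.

α₀ = 0.0202

α₀ = 1 / (1 + K1/[H⁺] + K1K2/[H⁺]²) = 1 / (1 + 10^+1.67 + 10^+0.23)
   = 1 / (1 + 46.774 + 1.6982) = 1/49.472 = 0.02021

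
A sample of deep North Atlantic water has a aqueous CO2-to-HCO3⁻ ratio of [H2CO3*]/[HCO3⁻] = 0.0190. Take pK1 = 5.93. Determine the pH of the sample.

From K1 = [H⁺][HCO3⁻]/[H2CO3*]:  pH = pK1 − log₁₀([H2CO3*]/[HCO3⁻])
log₁₀(0.0190) = -1.721
pH = 5.93 − (-1.721) = 7.65

pH = 7.65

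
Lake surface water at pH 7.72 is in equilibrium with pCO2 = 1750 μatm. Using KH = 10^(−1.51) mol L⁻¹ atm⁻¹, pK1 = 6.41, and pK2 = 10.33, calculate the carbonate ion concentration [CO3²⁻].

[CO3²⁻] = 2.71 μmol/L

[CO2*] = KH · pCO2 = 10^(−1.51) × 1750×10^-6 = 5.408×10^-5 mol/L
α₀ = 1/(1 + K1/[H⁺] + K1K2/[H⁺]²) = 1/(1 + 10^+1.31 + 10^-1.30) = 0.04658
DIC = [CO2*]/α₀ = 5.408×10^-5 / 0.04658 = 1.161 mmol/L
[CO3²⁻] = α₂·DIC; α₂ = 0.002335, so [CO3²⁻] = 0.002335 × 1.161 = 0.00271 mmol/L = 2.71 μmol/L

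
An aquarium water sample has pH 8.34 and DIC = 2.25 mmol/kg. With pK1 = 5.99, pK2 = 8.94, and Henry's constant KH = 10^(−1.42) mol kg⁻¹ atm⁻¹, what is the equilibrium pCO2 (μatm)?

pCO2 = 211 μatm

α₀ = 1 / (1 + K1/[H⁺] + K1K2/[H⁺]²) = 1 / (1 + 10^+2.35 + 10^+1.75)
   = 1 / (1 + 223.87 + 56.234) = 1/281.11 = 0.003557
[CO2*] = α₀ × DIC = 0.003557 × 2.25 = 0.008004 mmol/kg = 8.004 μmol/kg
pCO2 = [CO2*]/KH = 8.004×10^-6 / 3.802×10^-2 = 211 μatm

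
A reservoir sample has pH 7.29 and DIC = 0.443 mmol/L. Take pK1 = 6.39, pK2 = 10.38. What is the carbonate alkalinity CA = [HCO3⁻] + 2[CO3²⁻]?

CA = 0.394 mmol/L

CA = [HCO3⁻] + 2[CO3²⁻] = (α₁ + 2α₂)·DIC
At pH 7.29: [H⁺]/K1 = 10^-0.90 = 0.12589, K2/[H⁺] = 10^-3.09 = 0.00081283
α₁ = 1/(1 + 0.12589 + 0.00081283) = 1/1.1267 = 0.8875; α₂ = α₁·K2/[H⁺] = 0.0007214
α₁ + 2α₂ = 0.8890
CA = 0.8890 × 0.443 = 0.394 mmol/L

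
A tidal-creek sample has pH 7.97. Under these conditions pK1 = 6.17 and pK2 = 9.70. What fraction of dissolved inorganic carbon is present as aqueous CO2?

α₀ = 1 / (1 + K1/[H⁺] + K1K2/[H⁺]²) = 1 / (1 + 10^+1.80 + 10^+0.07)
   = 1 / (1 + 63.096 + 1.1749) = 1/65.271 = 0.01532

α₀ = 0.0153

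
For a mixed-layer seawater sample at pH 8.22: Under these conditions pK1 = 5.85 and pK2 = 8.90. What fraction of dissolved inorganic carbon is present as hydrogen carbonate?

α₁ = 0.824

α₁ = 1 / (1 + [H⁺]/K1 + K2/[H⁺]) = 1 / (1 + 10^-2.37 + 10^-0.68)
   = 1 / (1 + 0.0042658 + 0.20893) = 1/1.2132 = 0.8243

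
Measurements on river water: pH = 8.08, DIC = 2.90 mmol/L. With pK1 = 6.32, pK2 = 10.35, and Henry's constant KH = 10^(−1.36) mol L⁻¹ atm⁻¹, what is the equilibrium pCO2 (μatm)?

α₀ = 1 / (1 + K1/[H⁺] + K1K2/[H⁺]²) = 1 / (1 + 10^+1.76 + 10^-0.51)
   = 1 / (1 + 57.544 + 0.30903) = 1/58.853 = 0.01699
[CO2*] = α₀ × DIC = 0.01699 × 2.90 = 0.04928 mmol/L
pCO2 = [CO2*]/KH = 4.928×10^-5 / 4.365×10^-2 = 1130 μatm

pCO2 = 1130 μatm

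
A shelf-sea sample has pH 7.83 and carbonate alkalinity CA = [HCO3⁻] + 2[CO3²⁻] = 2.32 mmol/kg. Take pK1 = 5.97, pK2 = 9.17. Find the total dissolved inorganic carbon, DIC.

CA = [HCO3⁻] + 2[CO3²⁻] = (α₁ + 2α₂)·DIC
At pH 7.83: [H⁺]/K1 = 10^-1.86 = 0.013804, K2/[H⁺] = 10^-1.34 = 0.045709
α₁ = 1/(1 + 0.013804 + 0.045709) = 1/1.0595 = 0.9438; α₂ = α₁·K2/[H⁺] = 0.04314
α₁ + 2α₂ = 1.0301
DIC = CA / (α₁ + 2α₂) = 2.32 / 1.0301 = 2.25 mmol/kg

DIC = 2.25 mmol/kg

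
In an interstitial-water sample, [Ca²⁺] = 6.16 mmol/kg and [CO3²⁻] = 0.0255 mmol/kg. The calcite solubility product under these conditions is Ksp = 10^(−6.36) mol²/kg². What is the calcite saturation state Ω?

Ksp = 10^(−6.36) = 4.365×10^-7
Ω = [Ca²⁺][CO3²⁻]/Ksp = (6.16×10^-3)(0.0255×10^-3) / 4.365×10^-7 = 0.360

Ω = 0.360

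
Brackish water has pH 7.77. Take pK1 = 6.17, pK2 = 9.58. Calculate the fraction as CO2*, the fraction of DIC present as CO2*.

α₀ = 1 / (1 + K1/[H⁺] + K1K2/[H⁺]²) = 1 / (1 + 10^+1.60 + 10^-0.21)
   = 1 / (1 + 39.811 + 0.61660) = 1/41.427 = 0.02414

α₀ = 0.0241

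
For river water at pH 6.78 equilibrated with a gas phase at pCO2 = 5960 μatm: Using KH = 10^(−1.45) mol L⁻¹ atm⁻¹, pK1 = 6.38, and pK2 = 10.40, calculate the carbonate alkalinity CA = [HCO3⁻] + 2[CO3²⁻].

CA = 0.531 mmol/L

[CO2*] = KH · pCO2 = 10^(−1.45) × 5960×10^-6 = 2.115×10^-4 mol/L
α₀ = 1/(1 + K1/[H⁺] + K1K2/[H⁺]²) = 1/(1 + 10^+0.40 + 10^-3.22) = 0.2847
DIC = [CO2*]/α₀ = 2.115×10^-4 / 0.2847 = 0.7428 mmol/L
CA = (α₁ + 2α₂)·DIC = (0.7151 + 2×0.0001715) × 0.7428 = 0.531 mmol/L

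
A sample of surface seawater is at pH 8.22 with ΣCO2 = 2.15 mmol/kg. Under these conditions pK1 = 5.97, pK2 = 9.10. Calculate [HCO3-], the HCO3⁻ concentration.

[HCO3⁻] = 1.89 mmol/kg

α₁ = 1 / (1 + [H⁺]/K1 + K2/[H⁺]) = 1 / (1 + 10^-2.25 + 10^-0.88)
   = 1 / (1 + 0.0056234 + 0.13183) = 1/1.1374 = 0.8792
[HCO3⁻] = α₁ × DIC = 0.8792 × 2.15 = 1.89 mmol/kg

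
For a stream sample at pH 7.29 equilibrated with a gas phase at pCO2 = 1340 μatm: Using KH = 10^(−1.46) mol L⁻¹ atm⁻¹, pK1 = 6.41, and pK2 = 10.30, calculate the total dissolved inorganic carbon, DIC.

[CO2*] = KH · pCO2 = 10^(−1.46) × 1340×10^-6 = 4.646×10^-5 mol/L
α₀ = 1/(1 + K1/[H⁺] + K1K2/[H⁺]²) = 1/(1 + 10^+0.88 + 10^-2.13) = 0.1164
DIC = [CO2*]/α₀ = 4.646×10^-5 / 0.1164 = 0.399 mmol/L

DIC = 0.399 mmol/L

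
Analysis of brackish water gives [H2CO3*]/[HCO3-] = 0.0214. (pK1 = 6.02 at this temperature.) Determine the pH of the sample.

pH = 7.69

From K1 = [H⁺][HCO3-]/[H2CO3*]:  pH = pK1 − log₁₀([H2CO3*]/[HCO3-])
log₁₀(0.0214) = -1.670
pH = 6.02 − (-1.670) = 7.69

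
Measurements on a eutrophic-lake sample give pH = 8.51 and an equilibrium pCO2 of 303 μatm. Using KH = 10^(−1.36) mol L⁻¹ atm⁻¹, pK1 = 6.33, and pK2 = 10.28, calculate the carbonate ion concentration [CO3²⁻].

[CO2*] = KH · pCO2 = 10^(−1.36) × 303×10^-6 = 1.323×10^-5 mol/L
α₀ = 1/(1 + K1/[H⁺] + K1K2/[H⁺]²) = 1/(1 + 10^+2.18 + 10^+0.41) = 0.006455
DIC = [CO2*]/α₀ = 1.323×10^-5 / 0.006455 = 2.049 mmol/L
[CO3²⁻] = α₂·DIC; α₂ = 0.01659, so [CO3²⁻] = 0.01659 × 2.049 = 0.0340 mmol/L

[CO3²⁻] = 0.0340 mmol/L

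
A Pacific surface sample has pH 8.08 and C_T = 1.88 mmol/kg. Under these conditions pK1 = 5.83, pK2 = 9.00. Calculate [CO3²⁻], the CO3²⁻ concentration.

α₂ = 1 / (1 + [H⁺]/K2 + [H⁺]²/(K1K2)) = 1 / (1 + 10^+0.92 + 10^-1.33)
   = 1 / (1 + 8.3176 + 0.046774) = 1/9.3644 = 0.1068
[CO3²⁻] = α₂ × DIC = 0.1068 × 1.88 = 0.201 mmol/kg

[CO3²⁻] = 0.201 mmol/kg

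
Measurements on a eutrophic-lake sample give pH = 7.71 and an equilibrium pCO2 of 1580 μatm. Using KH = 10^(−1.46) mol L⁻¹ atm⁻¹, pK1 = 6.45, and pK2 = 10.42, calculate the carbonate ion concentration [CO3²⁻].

[CO3²⁻] = 1.94 μmol/L

[CO2*] = KH · pCO2 = 10^(−1.46) × 1580×10^-6 = 5.478×10^-5 mol/L
α₀ = 1/(1 + K1/[H⁺] + K1K2/[H⁺]²) = 1/(1 + 10^+1.26 + 10^-1.45) = 0.05200
DIC = [CO2*]/α₀ = 5.478×10^-5 / 0.05200 = 1.054 mmol/L
[CO3²⁻] = α₂·DIC; α₂ = 0.001845, so [CO3²⁻] = 0.001845 × 1.054 = 0.00194 mmol/L = 1.94 μmol/L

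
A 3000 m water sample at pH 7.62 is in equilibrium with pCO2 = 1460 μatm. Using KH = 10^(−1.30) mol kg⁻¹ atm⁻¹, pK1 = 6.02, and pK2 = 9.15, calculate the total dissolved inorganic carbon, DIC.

[CO2*] = KH · pCO2 = 10^(−1.30) × 1460×10^-6 = 7.317×10^-5 mol/kg
α₀ = 1/(1 + K1/[H⁺] + K1K2/[H⁺]²) = 1/(1 + 10^+1.60 + 10^+0.07) = 0.02382
DIC = [CO2*]/α₀ = 7.317×10^-5 / 0.02382 = 3.07 mmol/kg

DIC = 3.07 mmol/kg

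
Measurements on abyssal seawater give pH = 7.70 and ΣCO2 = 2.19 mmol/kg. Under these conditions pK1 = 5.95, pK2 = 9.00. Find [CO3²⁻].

α₂ = 1 / (1 + [H⁺]/K2 + [H⁺]²/(K1K2)) = 1 / (1 + 10^+1.30 + 10^-0.45)
   = 1 / (1 + 19.953 + 0.35481) = 1/21.307 = 0.04693
[CO3²⁻] = α₂ × DIC = 0.04693 × 2.19 = 0.103 mmol/kg

[CO3²⁻] = 0.103 mmol/kg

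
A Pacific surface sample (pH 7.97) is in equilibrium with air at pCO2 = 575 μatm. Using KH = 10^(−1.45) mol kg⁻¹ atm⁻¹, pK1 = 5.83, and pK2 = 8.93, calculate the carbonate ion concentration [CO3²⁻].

[CO3²⁻] = 0.309 mmol/kg

[CO2*] = KH · pCO2 = 10^(−1.45) × 575×10^-6 = 2.040×10^-5 mol/kg
α₀ = 1/(1 + K1/[H⁺] + K1K2/[H⁺]²) = 1/(1 + 10^+2.14 + 10^+1.18) = 0.006486
DIC = [CO2*]/α₀ = 2.040×10^-5 / 0.006486 = 3.145 mmol/kg
[CO3²⁻] = α₂·DIC; α₂ = 0.09817, so [CO3²⁻] = 0.09817 × 3.145 = 0.309 mmol/kg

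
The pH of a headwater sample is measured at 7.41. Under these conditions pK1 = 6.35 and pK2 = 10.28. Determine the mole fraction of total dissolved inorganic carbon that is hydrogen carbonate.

α₁ = 1 / (1 + [H⁺]/K1 + K2/[H⁺]) = 1 / (1 + 10^-1.06 + 10^-2.87)
   = 1 / (1 + 0.087096 + 0.0013490) = 1/1.0884 = 0.9187

α₁ = 0.919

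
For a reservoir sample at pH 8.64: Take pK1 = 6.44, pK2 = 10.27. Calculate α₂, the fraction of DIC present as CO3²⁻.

α₂ = 1 / (1 + [H⁺]/K2 + [H⁺]²/(K1K2)) = 1 / (1 + 10^+1.63 + 10^-0.57)
   = 1 / (1 + 42.658 + 0.26915) = 1/43.927 = 0.02276

α₂ = 0.0228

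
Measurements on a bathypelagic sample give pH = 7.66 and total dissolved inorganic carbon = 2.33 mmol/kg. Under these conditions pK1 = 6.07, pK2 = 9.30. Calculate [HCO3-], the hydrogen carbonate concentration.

α₁ = 1 / (1 + [H⁺]/K1 + K2/[H⁺]) = 1 / (1 + 10^-1.59 + 10^-1.64)
   = 1 / (1 + 0.025704 + 0.022909) = 1/1.0486 = 0.9536
[HCO3⁻] = α₁ × DIC = 0.9536 × 2.33 = 2.22 mmol/kg

[HCO3⁻] = 2.22 mmol/kg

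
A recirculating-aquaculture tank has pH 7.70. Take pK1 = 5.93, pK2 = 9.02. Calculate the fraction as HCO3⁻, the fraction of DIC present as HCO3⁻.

α₁ = 1 / (1 + [H⁺]/K1 + K2/[H⁺]) = 1 / (1 + 10^-1.77 + 10^-1.32)
   = 1 / (1 + 0.016982 + 0.047863) = 1/1.0648 = 0.9391

α₁ = 0.939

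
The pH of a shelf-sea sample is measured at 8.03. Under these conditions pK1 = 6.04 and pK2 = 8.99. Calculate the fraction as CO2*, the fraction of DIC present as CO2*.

α₀ = 0.00914

α₀ = 1 / (1 + K1/[H⁺] + K1K2/[H⁺]²) = 1 / (1 + 10^+1.99 + 10^+1.03)
   = 1 / (1 + 97.724 + 10.715) = 1/109.44 = 0.009138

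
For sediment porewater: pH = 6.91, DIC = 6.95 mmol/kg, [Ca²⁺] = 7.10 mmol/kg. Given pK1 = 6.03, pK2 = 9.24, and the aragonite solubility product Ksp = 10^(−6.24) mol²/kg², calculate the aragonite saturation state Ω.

Ω = 0.353

α₂ = 1 / (1 + [H⁺]/K2 + [H⁺]²/(K1K2)) = 1 / (1 + 10^+2.33 + 10^+1.45)
   = 1 / (1 + 213.80 + 28.184) = 1/242.98 = 0.004116
[CO3²⁻] = α₂ × DIC = 0.004116 × 6.95 = 0.02860 mmol/kg
Ksp = 10^(−6.24) = 5.754×10^-7
Ω = [Ca²⁺][CO3²⁻]/Ksp = (7.10×10^-3)(2.860×10^-5) / 5.754×10^-7 = 0.353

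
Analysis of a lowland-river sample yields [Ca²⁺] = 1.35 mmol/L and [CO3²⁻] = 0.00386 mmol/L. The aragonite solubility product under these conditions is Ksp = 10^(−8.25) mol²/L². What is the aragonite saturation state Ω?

Ksp = 10^(−8.25) = 5.623×10^-9
Ω = [Ca²⁺][CO3²⁻]/Ksp = (1.35×10^-3)(0.00386×10^-3) / 5.623×10^-9 = 0.927

Ω = 0.927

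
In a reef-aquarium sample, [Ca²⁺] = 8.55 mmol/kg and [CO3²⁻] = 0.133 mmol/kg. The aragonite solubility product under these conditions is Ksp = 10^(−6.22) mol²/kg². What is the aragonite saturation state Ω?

Ω = 1.89

Ksp = 10^(−6.22) = 6.026×10^-7
Ω = [Ca²⁺][CO3²⁻]/Ksp = (8.55×10^-3)(0.133×10^-3) / 6.026×10^-7 = 1.89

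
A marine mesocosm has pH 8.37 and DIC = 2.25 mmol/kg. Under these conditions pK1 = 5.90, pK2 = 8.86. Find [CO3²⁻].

[CO3²⁻] = 0.549 mmol/kg

α₂ = 1 / (1 + [H⁺]/K2 + [H⁺]²/(K1K2)) = 1 / (1 + 10^+0.49 + 10^-1.98)
   = 1 / (1 + 3.0903 + 0.010471) = 1/4.1008 = 0.2439
[CO3²⁻] = α₂ × DIC = 0.2439 × 2.25 = 0.549 mmol/kg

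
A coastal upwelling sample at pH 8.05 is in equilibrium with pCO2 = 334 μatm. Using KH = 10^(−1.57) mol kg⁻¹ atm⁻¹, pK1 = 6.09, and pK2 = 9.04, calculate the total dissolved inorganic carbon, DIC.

DIC = 0.913 mmol/kg

[CO2*] = KH · pCO2 = 10^(−1.57) × 334×10^-6 = 8.990×10^-6 mol/kg
α₀ = 1/(1 + K1/[H⁺] + K1K2/[H⁺]²) = 1/(1 + 10^+1.96 + 10^+0.97) = 0.009849
DIC = [CO2*]/α₀ = 8.990×10^-6 / 0.009849 = 0.913 mmol/kg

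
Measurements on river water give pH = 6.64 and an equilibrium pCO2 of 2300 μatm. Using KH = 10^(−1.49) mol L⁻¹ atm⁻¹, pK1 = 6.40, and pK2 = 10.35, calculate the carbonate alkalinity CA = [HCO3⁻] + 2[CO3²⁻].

[CO2*] = KH · pCO2 = 10^(−1.49) × 2300×10^-6 = 7.443×10^-5 mol/L
α₀ = 1/(1 + K1/[H⁺] + K1K2/[H⁺]²) = 1/(1 + 10^+0.24 + 10^-3.47) = 0.3652
DIC = [CO2*]/α₀ = 7.443×10^-5 / 0.3652 = 0.2038 mmol/L
CA = (α₁ + 2α₂)·DIC = (0.6347 + 2×0.0001237) × 0.2038 = 0.129 mmol/L

CA = 0.129 mmol/L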